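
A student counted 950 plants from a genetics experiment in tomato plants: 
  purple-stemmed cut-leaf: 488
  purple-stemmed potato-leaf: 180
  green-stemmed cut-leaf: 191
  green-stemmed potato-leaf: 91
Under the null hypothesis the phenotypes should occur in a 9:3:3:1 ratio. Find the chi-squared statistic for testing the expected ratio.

Expected counts for N = 950 under a 9:3:3:1 ratio (total parts = 16):
  purple-stemmed cut-leaf: 950 × 9/16 = 534.375
  purple-stemmed potato-leaf: 950 × 3/16 = 178.125
  green-stemmed cut-leaf: 950 × 3/16 = 178.125
  green-stemmed potato-leaf: 950 × 1/16 = 59.375
χ² = Σ (O − E)² / E
  purple-stemmed cut-leaf: (488 − 534.375)² / 534.375 = 4.0246
  purple-stemmed potato-leaf: (180 − 178.125)² / 178.125 = 0.0197
  green-stemmed cut-leaf: (191 − 178.125)² / 178.125 = 0.9306
  green-stemmed potato-leaf: (91 − 59.375)² / 59.375 = 16.8445
χ² = 4.0246 + 0.0197 + 0.9306 + 16.8445 = 21.8194 ≈ 21.819

21.819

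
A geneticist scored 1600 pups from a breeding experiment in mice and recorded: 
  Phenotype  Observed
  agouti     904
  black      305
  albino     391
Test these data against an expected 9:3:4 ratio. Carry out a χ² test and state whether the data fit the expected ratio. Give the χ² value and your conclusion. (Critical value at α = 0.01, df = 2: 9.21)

Total ratio parts = 16. Expected numbers out of 1600:
  agouti: 1600 × 9/16 = 900
  black: 1600 × 3/16 = 300
  albino: 1600 × 4/16 = 400
χ² = Σ (O − E)² / E
  agouti: (904 − 900)² / 900 = 0.0178
  black: (305 − 300)² / 300 = 0.0833
  albino: (391 − 400)² / 400 = 0.2025
χ² = 0.0178 + 0.0833 + 0.2025 = 0.3036 ≈ 0.304
Degrees of freedom = 3 − 1 = 2; critical value at α = 0.01 is 9.21.
Since 0.304 < 9.21, we fail to reject the null hypothesis — the data are consistent with the 9:3:4 ratio.

0.304; consistent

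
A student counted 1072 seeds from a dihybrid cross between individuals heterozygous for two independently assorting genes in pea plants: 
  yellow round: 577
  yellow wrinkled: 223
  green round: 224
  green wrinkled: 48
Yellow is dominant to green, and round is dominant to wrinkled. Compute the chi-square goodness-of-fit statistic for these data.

A dihybrid F₂ with independent assortment and complete dominance at both loci gives a 9:3:3:1 phenotypic ratio.
Total ratio parts = 16. Expected numbers out of 1072:
  yellow round: 1072 × 9/16 = 603
  yellow wrinkled: 1072 × 3/16 = 201
  green round: 1072 × 3/16 = 201
  green wrinkled: 1072 × 1/16 = 67
χ² = Σ (O − E)² / E
  yellow round: (577 − 603)² / 603 = 1.1211
  yellow wrinkled: (223 − 201)² / 201 = 2.4080
  green round: (224 − 201)² / 201 = 2.6318
  green wrinkled: (48 − 67)² / 67 = 5.3881
χ² = 1.1211 + 2.4080 + 2.6318 + 5.3881 = 11.549

11.549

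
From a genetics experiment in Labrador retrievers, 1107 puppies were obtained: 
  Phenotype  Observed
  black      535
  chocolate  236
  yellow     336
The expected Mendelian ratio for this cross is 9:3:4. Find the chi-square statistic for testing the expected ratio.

The 9:3:4 ratio has 16 parts, so with N = 1107 the expected counts are:
  black: 1107 × 9/16 = 622.6875
  chocolate: 1107 × 3/16 = 207.5625
  yellow: 1107 × 4/16 = 276.75
χ² = Σ (O − E)² / E
  black: (535 − 622.6875)² / 622.6875 = 12.3482
  chocolate: (236 − 207.5625)² / 207.5625 = 3.8961
  yellow: (336 − 276.75)² / 276.75 = 12.6850
χ² = 12.3482 + 3.8961 + 12.6850 = 28.9293 ≈ 28.929

28.929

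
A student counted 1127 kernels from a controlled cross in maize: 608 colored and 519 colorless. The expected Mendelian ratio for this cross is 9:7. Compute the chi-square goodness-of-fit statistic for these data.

Expected counts for N = 1127 under a 9:7 ratio (total parts = 16):
  colored: 1127 × 9/16 = 633.9375
  colorless: 1127 × 7/16 = 493.0625
χ² = Σ (O − E)² / E
  colored: (608 − 633.9375)² / 633.9375 = 1.0612
  colorless: (519 − 493.0625)² / 493.0625 = 1.3644
χ² = 1.0612 + 1.3644 = 2.4256 ≈ 2.426

2.426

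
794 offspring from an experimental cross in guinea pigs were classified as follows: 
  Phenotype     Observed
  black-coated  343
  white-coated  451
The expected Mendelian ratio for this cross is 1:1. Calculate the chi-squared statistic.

The 1:1 ratio has 2 parts, so with N = 794 the expected counts are:
  black-coated: 794 × 1/2 = 397
  white-coated: 794 × 1/2 = 397
χ² = Σ (O − E)² / E
  black-coated: (343 − 397)² / 397 = 7.3451
  white-coated: (451 − 397)² / 397 = 7.3451
χ² = 7.3451 + 7.3451 = 14.6902 ≈ 14.690

14.690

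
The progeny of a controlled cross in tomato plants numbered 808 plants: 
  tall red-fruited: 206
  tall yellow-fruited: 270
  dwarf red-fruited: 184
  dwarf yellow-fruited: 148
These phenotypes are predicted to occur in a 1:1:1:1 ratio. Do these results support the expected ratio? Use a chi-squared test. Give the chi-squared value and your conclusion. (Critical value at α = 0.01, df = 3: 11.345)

Under the 1:1:1:1 hypothesis (Σ ratio = 4, N = 808):
  tall red-fruited: 808 × 1/4 = 202
  tall yellow-fruited: 808 × 1/4 = 202
  dwarf red-fruited: 808 × 1/4 = 202
  dwarf yellow-fruited: 808 × 1/4 = 202
χ² = Σ (O − E)² / E
  tall red-fruited: (206 − 202)² / 202 = 0.0792
  tall yellow-fruited: (270 − 202)² / 202 = 22.8911
  dwarf red-fruited: (184 − 202)² / 202 = 1.6040
  dwarf yellow-fruited: (148 − 202)² / 202 = 14.4356
χ² = 0.0792 + 22.8911 + 1.6040 + 14.4356 = 39.0099 ≈ 39.010
Degrees of freedom = 4 − 1 = 3; critical value at α = 0.01 is 11.345.
Since 39.010 > 11.345, we reject the null hypothesis — the data do not fit the 1:1:1:1 ratio.

39.010; not consistent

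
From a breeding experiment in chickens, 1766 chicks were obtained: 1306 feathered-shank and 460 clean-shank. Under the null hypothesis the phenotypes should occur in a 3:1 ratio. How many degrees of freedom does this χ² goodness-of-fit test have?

1

A goodness-of-fit test with 2 phenotype classes has df = 2 − 1 = 1.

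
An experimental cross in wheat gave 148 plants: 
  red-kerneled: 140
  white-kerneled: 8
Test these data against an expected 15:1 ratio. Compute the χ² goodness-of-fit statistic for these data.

0.180

Total ratio parts = 16. Expected numbers out of 148:
  red-kerneled: 148 × 15/16 = 138.75
  white-kerneled: 148 × 1/16 = 9.25
χ² = Σ (O − E)² / E
  red-kerneled: (140 − 138.75)² / 138.75 = 0.0113
  white-kerneled: (8 − 9.25)² / 9.25 = 0.1689
χ² = 0.0113 + 0.1689 = 0.1802 ≈ 0.180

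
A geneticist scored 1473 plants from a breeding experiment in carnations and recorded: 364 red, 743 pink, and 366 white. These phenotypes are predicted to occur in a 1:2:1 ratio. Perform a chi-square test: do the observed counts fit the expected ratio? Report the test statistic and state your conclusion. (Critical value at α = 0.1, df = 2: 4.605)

0.120; consistent

Total ratio parts = 4. Expected numbers out of 1473:
  red: 1473 × 1/4 = 368.25
  pink: 1473 × 2/4 = 736.5
  white: 1473 × 1/4 = 368.25
χ² = Σ (O − E)² / E
  red: (364 − 368.25)² / 368.25 = 0.0490
  pink: (743 − 736.5)² / 736.5 = 0.0574
  white: (366 − 368.25)² / 368.25 = 0.0137
χ² = 0.0490 + 0.0574 + 0.0137 = 0.1201 ≈ 0.120
Degrees of freedom = 3 − 1 = 2; critical value at α = 0.1 is 4.605.
Since 0.120 < 4.605, we fail to reject the null hypothesis — the data are consistent with the 1:2:1 ratio.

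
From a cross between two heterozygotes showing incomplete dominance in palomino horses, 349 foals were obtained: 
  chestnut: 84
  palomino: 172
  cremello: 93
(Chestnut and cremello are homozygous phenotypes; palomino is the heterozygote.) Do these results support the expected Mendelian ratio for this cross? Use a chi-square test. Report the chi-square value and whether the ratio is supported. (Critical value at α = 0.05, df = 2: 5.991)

0.536; consistent

With incomplete dominance, a heterozygote × heterozygote cross gives a 1:2:1 phenotypic ratio.
Expected counts for N = 349 under a 1:2:1 ratio (total parts = 4):
  chestnut: 349 × 1/4 = 87.25
  palomino: 349 × 2/4 = 174.5
  cremello: 349 × 1/4 = 87.25
χ² = Σ (O − E)² / E
  chestnut: (84 − 87.25)² / 87.25 = 0.1211
  palomino: (172 − 174.5)² / 174.5 = 0.0358
  cremello: (93 − 87.25)² / 87.25 = 0.3789
χ² = 0.1211 + 0.0358 + 0.3789 = 0.5358 ≈ 0.536
Degrees of freedom = 3 − 1 = 2; critical value at α = 0.05 is 5.991.
Since 0.536 < 5.991, we fail to reject the null hypothesis — the data are consistent with the 1:2:1 ratio.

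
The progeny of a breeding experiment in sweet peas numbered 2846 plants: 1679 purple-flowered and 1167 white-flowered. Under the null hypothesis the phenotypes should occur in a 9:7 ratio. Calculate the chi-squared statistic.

8.715

Under the 9:7 hypothesis (Σ ratio = 16, N = 2846):
  purple-flowered: 2846 × 9/16 = 1600.875
  white-flowered: 2846 × 7/16 = 1245.125
χ² = Σ (O − E)² / E
  purple-flowered: (1679 − 1600.875)² / 1600.875 = 3.8126
  white-flowered: (1167 − 1245.125)² / 1245.125 = 4.9019
χ² = 3.8126 + 4.9019 = 8.7145 ≈ 8.715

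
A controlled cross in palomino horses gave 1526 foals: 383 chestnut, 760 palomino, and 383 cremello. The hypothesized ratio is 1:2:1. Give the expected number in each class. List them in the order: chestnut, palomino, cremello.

381.5, 763, 381.5

Total ratio parts = 4. Expected numbers out of 1526:
  chestnut: 1526 × 1/4 = 381.5
  palomino: 1526 × 2/4 = 763
  cremello: 1526 × 1/4 = 381.5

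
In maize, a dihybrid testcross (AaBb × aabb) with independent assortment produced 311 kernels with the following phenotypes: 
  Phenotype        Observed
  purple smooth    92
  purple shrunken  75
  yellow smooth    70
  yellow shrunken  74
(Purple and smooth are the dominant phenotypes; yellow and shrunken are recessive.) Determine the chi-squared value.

3.662

A dihybrid testcross with independent assortment gives a 1:1:1:1 ratio.
Under the 1:1:1:1 hypothesis (Σ ratio = 4, N = 311):
  purple smooth: 311 × 1/4 = 77.75
  purple shrunken: 311 × 1/4 = 77.75
  yellow smooth: 311 × 1/4 = 77.75
  yellow shrunken: 311 × 1/4 = 77.75
χ² = Σ (O − E)² / E
  purple smooth: (92 − 77.75)² / 77.75 = 2.6117
  purple shrunken: (75 − 77.75)² / 77.75 = 0.0973
  yellow smooth: (70 − 77.75)² / 77.75 = 0.7725
  yellow shrunken: (74 − 77.75)² / 77.75 = 0.1809
χ² = 2.6117 + 0.0973 + 0.7725 + 0.1809 = 3.6624 ≈ 3.662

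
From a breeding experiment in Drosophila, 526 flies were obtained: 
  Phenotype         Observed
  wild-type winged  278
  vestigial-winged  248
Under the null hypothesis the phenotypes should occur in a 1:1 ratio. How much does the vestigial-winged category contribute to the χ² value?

0.856

The 1:1 ratio has 2 parts, so with N = 526 the expected counts are:
  wild-type winged: 526 × 1/2 = 263
  vestigial-winged: 526 × 1/2 = 263
Contribution of vestigial-winged: (248 − 263)² / 263 = 0.8555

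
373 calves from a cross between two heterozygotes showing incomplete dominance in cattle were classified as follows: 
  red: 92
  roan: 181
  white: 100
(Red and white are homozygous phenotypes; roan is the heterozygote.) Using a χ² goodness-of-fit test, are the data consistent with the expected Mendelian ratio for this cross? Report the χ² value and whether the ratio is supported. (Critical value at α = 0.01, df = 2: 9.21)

0.668; consistent

With incomplete dominance, a heterozygote × heterozygote cross gives a 1:2:1 phenotypic ratio.
Under the 1:2:1 hypothesis (Σ ratio = 4, N = 373):
  red: 373 × 1/4 = 93.25
  roan: 373 × 2/4 = 186.5
  white: 373 × 1/4 = 93.25
χ² = Σ (O − E)² / E
  red: (92 − 93.25)² / 93.25 = 0.0168
  roan: (181 − 186.5)² / 186.5 = 0.1622
  white: (100 − 93.25)² / 93.25 = 0.4886
χ² = 0.0168 + 0.1622 + 0.4886 = 0.6676 ≈ 0.668
Degrees of freedom = 3 − 1 = 2; critical value at α = 0.01 is 9.21.
Since 0.668 < 9.21, we fail to reject the null hypothesis — the data are consistent with the 1:2:1 ratio.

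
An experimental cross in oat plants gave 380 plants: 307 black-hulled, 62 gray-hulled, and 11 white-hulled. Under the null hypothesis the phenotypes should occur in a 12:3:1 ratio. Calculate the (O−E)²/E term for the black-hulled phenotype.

The 12:3:1 ratio has 16 parts, so with N = 380 the expected counts are:
  black-hulled: 380 × 12/16 = 285
  gray-hulled: 380 × 3/16 = 71.25
  white-hulled: 380 × 1/16 = 23.75
Contribution of black-hulled: (307 − 285)² / 285 = 1.6982

1.698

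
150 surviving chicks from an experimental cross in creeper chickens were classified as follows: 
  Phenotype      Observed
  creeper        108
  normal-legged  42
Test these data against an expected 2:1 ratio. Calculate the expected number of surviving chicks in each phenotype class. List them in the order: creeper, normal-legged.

100, 50

Expected counts for N = 150 under a 2:1 ratio (total parts = 3):
  creeper: 150 × 2/3 = 100
  normal-legged: 150 × 1/3 = 50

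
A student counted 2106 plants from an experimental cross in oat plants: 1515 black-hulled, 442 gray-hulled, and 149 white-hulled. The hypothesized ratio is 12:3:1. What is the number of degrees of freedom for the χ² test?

2

A goodness-of-fit test with 3 phenotype classes has df = 3 − 1 = 2.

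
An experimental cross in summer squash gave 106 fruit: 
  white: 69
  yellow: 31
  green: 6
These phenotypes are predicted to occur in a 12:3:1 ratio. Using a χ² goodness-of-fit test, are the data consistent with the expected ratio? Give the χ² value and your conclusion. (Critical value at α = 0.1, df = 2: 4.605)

7.673; not consistent

Total ratio parts = 16. Expected numbers out of 106:
  white: 106 × 12/16 = 79.5
  yellow: 106 × 3/16 = 19.875
  green: 106 × 1/16 = 6.625
χ² = Σ (O − E)² / E
  white: (69 − 79.5)² / 79.5 = 1.3868
  yellow: (31 − 19.875)² / 19.875 = 6.2272
  green: (6 − 6.625)² / 6.625 = 0.0590
χ² = 1.3868 + 6.2272 + 0.0590 = 7.673
Degrees of freedom = 3 − 1 = 2; critical value at α = 0.1 is 4.605.
Since 7.673 > 4.605, we reject the null hypothesis — the data do not fit the 12:3:1 ratio.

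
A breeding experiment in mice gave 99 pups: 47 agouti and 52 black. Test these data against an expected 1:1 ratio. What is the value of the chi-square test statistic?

0.253

Under the 1:1 hypothesis (Σ ratio = 2, N = 99):
  agouti: 99 × 1/2 = 49.5
  black: 99 × 1/2 = 49.5
χ² = Σ (O − E)² / E
  agouti: (47 − 49.5)² / 49.5 = 0.1263
  black: (52 − 49.5)² / 49.5 = 0.1263
χ² = 0.1263 + 0.1263 = 0.2526 ≈ 0.253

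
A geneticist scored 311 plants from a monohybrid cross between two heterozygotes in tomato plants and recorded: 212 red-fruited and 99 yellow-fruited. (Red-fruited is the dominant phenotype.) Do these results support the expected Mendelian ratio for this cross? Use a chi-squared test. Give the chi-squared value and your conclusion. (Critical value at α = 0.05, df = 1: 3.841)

7.744; not consistent

For a monohybrid cross between heterozygotes with complete dominance, the expected phenotypic ratio is 3:1.
Under the 3:1 hypothesis (Σ ratio = 4, N = 311):
  red-fruited: 311 × 3/4 = 233.25
  yellow-fruited: 311 × 1/4 = 77.75
χ² = Σ (O − E)² / E
  red-fruited: (212 − 233.25)² / 233.25 = 1.9360
  yellow-fruited: (99 − 77.75)² / 77.75 = 5.8079
χ² = 1.9360 + 5.8079 = 7.7439 ≈ 7.744
Degrees of freedom = 2 − 1 = 1; critical value at α = 0.05 is 3.841.
Since 7.744 > 3.841, we reject the null hypothesis — the data do not fit the 3:1 ratio.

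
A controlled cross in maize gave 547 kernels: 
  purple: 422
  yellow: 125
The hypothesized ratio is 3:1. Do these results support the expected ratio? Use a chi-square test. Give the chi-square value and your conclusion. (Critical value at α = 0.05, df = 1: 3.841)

The 3:1 ratio has 4 parts, so with N = 547 the expected counts are:
  purple: 547 × 3/4 = 410.25
  yellow: 547 × 1/4 = 136.75
χ² = Σ (O − E)² / E
  purple: (422 − 410.25)² / 410.25 = 0.3365
  yellow: (125 − 136.75)² / 136.75 = 1.0096
χ² = 0.3365 + 1.0096 = 1.3461 ≈ 1.346
Degrees of freedom = 2 − 1 = 1; critical value at α = 0.05 is 3.841.
Since 1.346 < 3.841, we fail to reject the null hypothesis — the data are consistent with the 3:1 ratio.

1.346; consistent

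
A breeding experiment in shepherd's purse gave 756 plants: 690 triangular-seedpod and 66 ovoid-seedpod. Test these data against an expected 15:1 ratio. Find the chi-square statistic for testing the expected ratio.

7.937

Total ratio parts = 16. Expected numbers out of 756:
  triangular-seedpod: 756 × 15/16 = 708.75
  ovoid-seedpod: 756 × 1/16 = 47.25
χ² = Σ (O − E)² / E
  triangular-seedpod: (690 − 708.75)² / 708.75 = 0.4960
  ovoid-seedpod: (66 − 47.25)² / 47.25 = 7.4405
χ² = 0.4960 + 7.4405 = 7.9365 ≈ 7.937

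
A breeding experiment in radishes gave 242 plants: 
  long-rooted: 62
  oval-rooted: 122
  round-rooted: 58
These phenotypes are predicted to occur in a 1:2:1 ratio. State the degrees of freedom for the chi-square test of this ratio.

A goodness-of-fit test with 3 phenotype classes has df = 3 − 1 = 2.

2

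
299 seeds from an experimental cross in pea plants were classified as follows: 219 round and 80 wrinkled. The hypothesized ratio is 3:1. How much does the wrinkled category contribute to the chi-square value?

Total ratio parts = 4. Expected numbers out of 299:
  round: 299 × 3/4 = 224.25
  wrinkled: 299 × 1/4 = 74.75
Contribution of wrinkled: (80 − 74.75)² / 74.75 = 0.3687

0.369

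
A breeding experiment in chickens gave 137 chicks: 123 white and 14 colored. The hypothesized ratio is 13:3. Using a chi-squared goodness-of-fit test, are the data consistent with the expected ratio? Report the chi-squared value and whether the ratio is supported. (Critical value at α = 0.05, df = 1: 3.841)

Total ratio parts = 16. Expected numbers out of 137:
  white: 137 × 13/16 = 111.3125
  colored: 137 × 3/16 = 25.6875
χ² = Σ (O − E)² / E
  white: (123 − 111.3125)² / 111.3125 = 1.2272
  colored: (14 − 25.6875)² / 25.6875 = 5.3177
χ² = 1.2272 + 5.3177 = 6.5449 ≈ 6.545
Degrees of freedom = 2 − 1 = 1; critical value at α = 0.05 is 3.841.
Since 6.545 > 3.841, we reject the null hypothesis — the data do not fit the 13:3 ratio.

6.545; not consistent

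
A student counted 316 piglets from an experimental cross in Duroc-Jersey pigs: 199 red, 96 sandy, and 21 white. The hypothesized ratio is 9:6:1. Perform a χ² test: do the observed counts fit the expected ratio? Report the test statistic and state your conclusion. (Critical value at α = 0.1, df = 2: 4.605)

6.892; not consistent

Total ratio parts = 16. Expected numbers out of 316:
  red: 316 × 9/16 = 177.75
  sandy: 316 × 6/16 = 118.5
  white: 316 × 1/16 = 19.75
χ² = Σ (O − E)² / E
  red: (199 − 177.75)² / 177.75 = 2.5404
  sandy: (96 − 118.5)² / 118.5 = 4.2722
  white: (21 − 19.75)² / 19.75 = 0.0791
χ² = 2.5404 + 4.2722 + 0.0791 = 6.8917 ≈ 6.892
Degrees of freedom = 3 − 1 = 2; critical value at α = 0.1 is 4.605.
Since 6.892 > 4.605, we reject the null hypothesis — the data do not fit the 9:6:1 ratio.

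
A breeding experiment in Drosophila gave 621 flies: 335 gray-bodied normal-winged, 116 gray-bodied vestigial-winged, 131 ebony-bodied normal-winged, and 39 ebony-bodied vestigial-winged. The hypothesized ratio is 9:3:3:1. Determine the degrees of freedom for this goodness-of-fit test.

3

A goodness-of-fit test with 4 phenotype classes has df = 4 − 1 = 3.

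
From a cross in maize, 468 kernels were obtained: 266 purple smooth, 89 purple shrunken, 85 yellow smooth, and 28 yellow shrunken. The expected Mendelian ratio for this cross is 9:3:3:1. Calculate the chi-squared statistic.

0.186

Under the 9:3:3:1 hypothesis (Σ ratio = 16, N = 468):
  purple smooth: 468 × 9/16 = 263.25
  purple shrunken: 468 × 3/16 = 87.75
  yellow smooth: 468 × 3/16 = 87.75
  yellow shrunken: 468 × 1/16 = 29.25
χ² = Σ (O − E)² / E
  purple smooth: (266 − 263.25)² / 263.25 = 0.0287
  purple shrunken: (89 − 87.75)² / 87.75 = 0.0178
  yellow smooth: (85 − 87.75)² / 87.75 = 0.0862
  yellow shrunken: (28 − 29.25)² / 29.25 = 0.0534
χ² = 0.0287 + 0.0178 + 0.0862 + 0.0534 = 0.1861 ≈ 0.186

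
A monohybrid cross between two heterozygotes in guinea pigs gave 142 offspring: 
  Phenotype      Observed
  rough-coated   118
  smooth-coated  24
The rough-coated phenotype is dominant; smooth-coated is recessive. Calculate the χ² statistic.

4.967

For a monohybrid cross between heterozygotes with complete dominance, the expected phenotypic ratio is 3:1.
Total ratio parts = 4. Expected numbers out of 142:
  rough-coated: 142 × 3/4 = 106.5
  smooth-coated: 142 × 1/4 = 35.5
χ² = Σ (O − E)² / E
  rough-coated: (118 − 106.5)² / 106.5 = 1.2418
  smooth-coated: (24 − 35.5)² / 35.5 = 3.7254
χ² = 1.2418 + 3.7254 = 4.9672 ≈ 4.967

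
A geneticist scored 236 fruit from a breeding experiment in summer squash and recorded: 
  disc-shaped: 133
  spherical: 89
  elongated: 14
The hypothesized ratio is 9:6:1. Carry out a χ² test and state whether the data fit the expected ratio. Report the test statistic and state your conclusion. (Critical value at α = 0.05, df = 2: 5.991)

Expected counts for N = 236 under a 9:6:1 ratio (total parts = 16):
  disc-shaped: 236 × 9/16 = 132.75
  spherical: 236 × 6/16 = 88.5
  elongated: 236 × 1/16 = 14.75
χ² = Σ (O − E)² / E
  disc-shaped: (133 − 132.75)² / 132.75 = 0.0005
  spherical: (89 − 88.5)² / 88.5 = 0.0028
  elongated: (14 − 14.75)² / 14.75 = 0.0381
χ² = 0.0005 + 0.0028 + 0.0381 = 0.0414 ≈ 0.041
Degrees of freedom = 3 − 1 = 2; critical value at α = 0.05 is 5.991.
Since 0.041 < 5.991, we fail to reject the null hypothesis — the data are consistent with the 9:6:1 ratio.

0.041; consistent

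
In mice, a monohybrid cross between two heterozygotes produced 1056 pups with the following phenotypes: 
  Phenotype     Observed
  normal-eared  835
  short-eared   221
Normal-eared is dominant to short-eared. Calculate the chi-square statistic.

For a monohybrid cross between heterozygotes with complete dominance, the expected phenotypic ratio is 3:1.
Total ratio parts = 4. Expected numbers out of 1056:
  normal-eared: 1056 × 3/4 = 792
  short-eared: 1056 × 1/4 = 264
χ² = Σ (O − E)² / E
  normal-eared: (835 − 792)² / 792 = 2.3346
  short-eared: (221 − 264)² / 264 = 7.0038
χ² = 2.3346 + 7.0038 = 9.3384 ≈ 9.338

9.338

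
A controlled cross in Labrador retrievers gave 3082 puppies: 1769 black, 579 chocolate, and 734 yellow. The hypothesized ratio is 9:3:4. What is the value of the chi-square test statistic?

2.453

The 9:3:4 ratio has 16 parts, so with N = 3082 the expected counts are:
  black: 3082 × 9/16 = 1733.625
  chocolate: 3082 × 3/16 = 577.875
  yellow: 3082 × 4/16 = 770.5
χ² = Σ (O − E)² / E
  black: (1769 − 1733.625)² / 1733.625 = 0.7218
  chocolate: (579 − 577.875)² / 577.875 = 0.0022
  yellow: (734 − 770.5)² / 770.5 = 1.7291
χ² = 0.7218 + 0.0022 + 1.7291 = 2.4531 ≈ 2.453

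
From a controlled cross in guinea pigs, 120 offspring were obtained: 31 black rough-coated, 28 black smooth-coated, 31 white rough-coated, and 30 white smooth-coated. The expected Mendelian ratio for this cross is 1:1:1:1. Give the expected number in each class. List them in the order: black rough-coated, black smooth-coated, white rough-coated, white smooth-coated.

30, 30, 30, 30

Expected counts for N = 120 under a 1:1:1:1 ratio (total parts = 4):
  black rough-coated: 120 × 1/4 = 30
  black smooth-coated: 120 × 1/4 = 30
  white rough-coated: 120 × 1/4 = 30
  white smooth-coated: 120 × 1/4 = 30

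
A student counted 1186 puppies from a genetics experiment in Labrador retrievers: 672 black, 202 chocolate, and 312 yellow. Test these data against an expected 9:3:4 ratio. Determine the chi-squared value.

Expected counts for N = 1186 under a 9:3:4 ratio (total parts = 16):
  black: 1186 × 9/16 = 667.125
  chocolate: 1186 × 3/16 = 222.375
  yellow: 1186 × 4/16 = 296.5
χ² = Σ (O − E)² / E
  black: (672 − 667.125)² / 667.125 = 0.0356
  chocolate: (202 − 222.375)² / 222.375 = 1.8668
  yellow: (312 − 296.5)² / 296.5 = 0.8103
χ² = 0.0356 + 1.8668 + 0.8103 = 2.7127 ≈ 2.713

2.713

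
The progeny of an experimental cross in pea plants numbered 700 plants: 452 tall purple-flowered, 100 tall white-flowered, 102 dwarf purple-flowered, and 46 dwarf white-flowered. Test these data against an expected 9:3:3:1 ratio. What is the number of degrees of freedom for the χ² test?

A goodness-of-fit test with 4 phenotype classes has df = 4 − 1 = 3.

3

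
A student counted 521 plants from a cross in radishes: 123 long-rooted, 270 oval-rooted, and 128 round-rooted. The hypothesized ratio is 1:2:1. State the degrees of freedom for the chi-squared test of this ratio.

2

A goodness-of-fit test with 3 phenotype classes has df = 3 − 1 = 2.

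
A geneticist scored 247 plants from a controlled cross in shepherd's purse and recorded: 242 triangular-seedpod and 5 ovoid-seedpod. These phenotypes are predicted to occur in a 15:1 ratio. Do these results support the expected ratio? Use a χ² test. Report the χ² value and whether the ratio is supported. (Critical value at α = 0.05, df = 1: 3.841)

Total ratio parts = 16. Expected numbers out of 247:
  triangular-seedpod: 247 × 15/16 = 231.5625
  ovoid-seedpod: 247 × 1/16 = 15.4375
χ² = Σ (O − E)² / E
  triangular-seedpod: (242 − 231.5625)² / 231.5625 = 0.4705
  ovoid-seedpod: (5 − 15.4375)² / 15.4375 = 7.0569
χ² = 0.4705 + 7.0569 = 7.5274 ≈ 7.527
Degrees of freedom = 2 − 1 = 1; critical value at α = 0.05 is 3.841.
Since 7.527 > 3.841, we reject the null hypothesis — the data do not fit the 15:1 ratio.

7.527; not consistent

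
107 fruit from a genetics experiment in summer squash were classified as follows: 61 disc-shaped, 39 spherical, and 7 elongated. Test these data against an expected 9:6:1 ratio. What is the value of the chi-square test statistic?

The 9:6:1 ratio has 16 parts, so with N = 107 the expected counts are:
  disc-shaped: 107 × 9/16 = 60.1875
  spherical: 107 × 6/16 = 40.125
  elongated: 107 × 1/16 = 6.6875
χ² = Σ (O − E)² / E
  disc-shaped: (61 − 60.1875)² / 60.1875 = 0.0110
  spherical: (39 − 40.125)² / 40.125 = 0.0315
  elongated: (7 − 6.6875)² / 6.6875 = 0.0146
χ² = 0.0110 + 0.0315 + 0.0146 = 0.0571 ≈ 0.057

0.057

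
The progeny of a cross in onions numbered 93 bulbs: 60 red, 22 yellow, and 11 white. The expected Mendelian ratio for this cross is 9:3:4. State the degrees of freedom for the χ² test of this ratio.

2

A goodness-of-fit test with 3 phenotype classes has df = 3 − 1 = 2.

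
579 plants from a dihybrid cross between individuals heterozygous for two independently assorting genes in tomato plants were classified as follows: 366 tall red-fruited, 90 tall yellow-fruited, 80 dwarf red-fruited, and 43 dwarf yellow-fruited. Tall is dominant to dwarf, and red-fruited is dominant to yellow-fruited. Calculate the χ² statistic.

A dihybrid F₂ with independent assortment and complete dominance at both loci gives a 9:3:3:1 phenotypic ratio.
Total ratio parts = 16. Expected numbers out of 579:
  tall red-fruited: 579 × 9/16 = 325.6875
  tall yellow-fruited: 579 × 3/16 = 108.5625
  dwarf red-fruited: 579 × 3/16 = 108.5625
  dwarf yellow-fruited: 579 × 1/16 = 36.1875
χ² = Σ (O − E)² / E
  tall red-fruited: (366 − 325.6875)² / 325.6875 = 4.9897
  tall yellow-fruited: (90 − 108.5625)² / 108.5625 = 3.1739
  dwarf red-fruited: (80 − 108.5625)² / 108.5625 = 7.5147
  dwarf yellow-fruited: (43 − 36.1875)² / 36.1875 = 1.2825
χ² = 4.9897 + 3.1739 + 7.5147 + 1.2825 = 16.9608 ≈ 16.961

16.961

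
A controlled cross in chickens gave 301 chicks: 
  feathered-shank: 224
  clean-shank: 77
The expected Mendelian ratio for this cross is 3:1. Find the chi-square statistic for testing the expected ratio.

Expected counts for N = 301 under a 3:1 ratio (total parts = 4):
  feathered-shank: 301 × 3/4 = 225.75
  clean-shank: 301 × 1/4 = 75.25
χ² = Σ (O − E)² / E
  feathered-shank: (224 − 225.75)² / 225.75 = 0.0136
  clean-shank: (77 − 75.25)² / 75.25 = 0.0407
χ² = 0.0136 + 0.0407 = 0.0543 ≈ 0.054

0.054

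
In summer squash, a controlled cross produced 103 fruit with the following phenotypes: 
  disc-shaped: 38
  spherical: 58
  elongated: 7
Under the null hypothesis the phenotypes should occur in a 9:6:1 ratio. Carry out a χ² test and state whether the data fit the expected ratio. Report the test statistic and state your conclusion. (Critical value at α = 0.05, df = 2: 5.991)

16.629; not consistent

Total ratio parts = 16. Expected numbers out of 103:
  disc-shaped: 103 × 9/16 = 57.9375
  spherical: 103 × 6/16 = 38.625
  elongated: 103 × 1/16 = 6.4375
χ² = Σ (O − E)² / E
  disc-shaped: (38 − 57.9375)² / 57.9375 = 6.8609
  spherical: (58 − 38.625)² / 38.625 = 9.7189
  elongated: (7 − 6.4375)² / 6.4375 = 0.0492
χ² = 6.8609 + 9.7189 + 0.0492 = 16.629
Degrees of freedom = 3 − 1 = 2; critical value at α = 0.05 is 5.991.
Since 16.629 > 5.991, we reject the null hypothesis — the data do not fit the 9:6:1 ratio.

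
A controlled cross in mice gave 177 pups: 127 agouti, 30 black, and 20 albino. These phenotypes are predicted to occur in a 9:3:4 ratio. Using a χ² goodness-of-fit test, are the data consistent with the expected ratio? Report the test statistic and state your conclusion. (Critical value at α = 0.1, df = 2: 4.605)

21.157; not consistent

Under the 9:3:4 hypothesis (Σ ratio = 16, N = 177):
  agouti: 177 × 9/16 = 99.5625
  black: 177 × 3/16 = 33.1875
  albino: 177 × 4/16 = 44.25
χ² = Σ (O − E)² / E
  agouti: (127 − 99.5625)² / 99.5625 = 7.5612
  black: (30 − 33.1875)² / 33.1875 = 0.3061
  albino: (20 − 44.25)² / 44.25 = 13.2895
χ² = 7.5612 + 0.3061 + 13.2895 = 21.1568 ≈ 21.157
Degrees of freedom = 3 − 1 = 2; critical value at α = 0.1 is 4.605.
Since 21.157 > 4.605, we reject the null hypothesis — the data do not fit the 9:3:4 ratio.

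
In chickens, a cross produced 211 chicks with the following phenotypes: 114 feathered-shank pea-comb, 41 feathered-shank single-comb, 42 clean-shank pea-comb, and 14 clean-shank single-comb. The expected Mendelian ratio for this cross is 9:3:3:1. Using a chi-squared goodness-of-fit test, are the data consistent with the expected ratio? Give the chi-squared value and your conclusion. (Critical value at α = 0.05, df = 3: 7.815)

The 9:3:3:1 ratio has 16 parts, so with N = 211 the expected counts are:
  feathered-shank pea-comb: 211 × 9/16 = 118.6875
  feathered-shank single-comb: 211 × 3/16 = 39.5625
  clean-shank pea-comb: 211 × 3/16 = 39.5625
  clean-shank single-comb: 211 × 1/16 = 13.1875
χ² = Σ (O − E)² / E
  feathered-shank pea-comb: (114 − 118.6875)² / 118.6875 = 0.1851
  feathered-shank single-comb: (41 − 39.5625)² / 39.5625 = 0.0522
  clean-shank pea-comb: (42 − 39.5625)² / 39.5625 = 0.1502
  clean-shank single-comb: (14 − 13.1875)² / 13.1875 = 0.0501
χ² = 0.1851 + 0.0522 + 0.1502 + 0.0501 = 0.4376 ≈ 0.438
Degrees of freedom = 4 − 1 = 3; critical value at α = 0.05 is 7.815.
Since 0.438 < 7.815, we fail to reject the null hypothesis — the data are consistent with the 9:3:3:1 ratio.

0.438; consistent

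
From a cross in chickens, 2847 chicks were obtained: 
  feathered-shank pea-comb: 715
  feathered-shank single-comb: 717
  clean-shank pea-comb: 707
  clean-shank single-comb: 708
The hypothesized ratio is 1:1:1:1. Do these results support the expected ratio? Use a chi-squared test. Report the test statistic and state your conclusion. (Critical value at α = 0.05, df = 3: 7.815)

0.105; consistent

Under the 1:1:1:1 hypothesis (Σ ratio = 4, N = 2847):
  feathered-shank pea-comb: 2847 × 1/4 = 711.75
  feathered-shank single-comb: 2847 × 1/4 = 711.75
  clean-shank pea-comb: 2847 × 1/4 = 711.75
  clean-shank single-comb: 2847 × 1/4 = 711.75
χ² = Σ (O − E)² / E
  feathered-shank pea-comb: (715 − 711.75)² / 711.75 = 0.0148
  feathered-shank single-comb: (717 − 711.75)² / 711.75 = 0.0387
  clean-shank pea-comb: (707 − 711.75)² / 711.75 = 0.0317
  clean-shank single-comb: (708 − 711.75)² / 711.75 = 0.0198
χ² = 0.0148 + 0.0387 + 0.0317 + 0.0198 = 0.105
Degrees of freedom = 4 − 1 = 3; critical value at α = 0.05 is 7.815.
Since 0.105 < 7.815, we fail to reject the null hypothesis — the data are consistent with the 1:1:1:1 ratio.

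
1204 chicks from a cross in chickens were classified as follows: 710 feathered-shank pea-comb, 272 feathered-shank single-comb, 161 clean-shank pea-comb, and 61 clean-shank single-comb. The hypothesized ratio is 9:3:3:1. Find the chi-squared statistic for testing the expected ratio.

Total ratio parts = 16. Expected numbers out of 1204:
  feathered-shank pea-comb: 1204 × 9/16 = 677.25
  feathered-shank single-comb: 1204 × 3/16 = 225.75
  clean-shank pea-comb: 1204 × 3/16 = 225.75
  clean-shank single-comb: 1204 × 1/16 = 75.25
χ² = Σ (O − E)² / E
  feathered-shank pea-comb: (710 − 677.25)² / 677.25 = 1.5837
  feathered-shank single-comb: (272 − 225.75)² / 225.75 = 9.4754
  clean-shank pea-comb: (161 − 225.75)² / 225.75 = 18.5717
  clean-shank single-comb: (61 − 75.25)² / 75.25 = 2.6985
χ² = 1.5837 + 9.4754 + 18.5717 + 2.6985 = 32.3293 ≈ 32.329

32.329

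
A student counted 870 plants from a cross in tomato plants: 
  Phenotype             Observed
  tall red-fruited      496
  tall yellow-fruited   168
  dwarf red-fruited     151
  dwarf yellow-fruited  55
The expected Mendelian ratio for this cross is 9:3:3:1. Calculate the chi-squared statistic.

The 9:3:3:1 ratio has 16 parts, so with N = 870 the expected counts are:
  tall red-fruited: 870 × 9/16 = 489.375
  tall yellow-fruited: 870 × 3/16 = 163.125
  dwarf red-fruited: 870 × 3/16 = 163.125
  dwarf yellow-fruited: 870 × 1/16 = 54.375
χ² = Σ (O − E)² / E
  tall red-fruited: (496 − 489.375)² / 489.375 = 0.0897
  tall yellow-fruited: (168 − 163.125)² / 163.125 = 0.1457
  dwarf red-fruited: (151 − 163.125)² / 163.125 = 0.9012
  dwarf yellow-fruited: (55 − 54.375)² / 54.375 = 0.0072
χ² = 0.0897 + 0.1457 + 0.9012 + 0.0072 = 1.1438 ≈ 1.144

1.144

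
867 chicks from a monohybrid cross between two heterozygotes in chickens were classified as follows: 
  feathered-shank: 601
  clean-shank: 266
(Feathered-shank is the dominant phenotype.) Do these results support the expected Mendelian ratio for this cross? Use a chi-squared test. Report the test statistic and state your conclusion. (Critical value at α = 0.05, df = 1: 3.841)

14.921; not consistent

For a monohybrid cross between heterozygotes with complete dominance, the expected phenotypic ratio is 3:1.
Total ratio parts = 4. Expected numbers out of 867:
  feathered-shank: 867 × 3/4 = 650.25
  clean-shank: 867 × 1/4 = 216.75
χ² = Σ (O − E)² / E
  feathered-shank: (601 − 650.25)² / 650.25 = 3.7302
  clean-shank: (266 − 216.75)² / 216.75 = 11.1906
χ² = 3.7302 + 11.1906 = 14.9208 ≈ 14.921
Degrees of freedom = 2 − 1 = 1; critical value at α = 0.05 is 3.841.
Since 14.921 > 3.841, we reject the null hypothesis — the data do not fit the 3:1 ratio.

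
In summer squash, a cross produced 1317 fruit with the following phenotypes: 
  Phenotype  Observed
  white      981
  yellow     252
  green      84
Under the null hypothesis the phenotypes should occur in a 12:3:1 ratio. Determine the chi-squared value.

Expected counts for N = 1317 under a 12:3:1 ratio (total parts = 16):
  white: 1317 × 12/16 = 987.75
  yellow: 1317 × 3/16 = 246.9375
  green: 1317 × 1/16 = 82.3125
χ² = Σ (O − E)² / E
  white: (981 − 987.75)² / 987.75 = 0.0461
  yellow: (252 − 246.9375)² / 246.9375 = 0.1038
  green: (84 − 82.3125)² / 82.3125 = 0.0346
χ² = 0.0461 + 0.1038 + 0.0346 = 0.1845 ≈ 0.185

0.185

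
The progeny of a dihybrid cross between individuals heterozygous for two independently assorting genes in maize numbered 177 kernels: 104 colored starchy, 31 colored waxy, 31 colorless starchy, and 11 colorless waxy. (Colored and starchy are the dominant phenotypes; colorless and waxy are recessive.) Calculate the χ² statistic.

A dihybrid F₂ with independent assortment and complete dominance at both loci gives a 9:3:3:1 phenotypic ratio.
Expected counts for N = 177 under a 9:3:3:1 ratio (total parts = 16):
  colored starchy: 177 × 9/16 = 99.5625
  colored waxy: 177 × 3/16 = 33.1875
  colorless starchy: 177 × 3/16 = 33.1875
  colorless waxy: 177 × 1/16 = 11.0625
χ² = Σ (O − E)² / E
  colored starchy: (104 − 99.5625)² / 99.5625 = 0.1978
  colored waxy: (31 − 33.1875)² / 33.1875 = 0.1442
  colorless starchy: (31 − 33.1875)² / 33.1875 = 0.1442
  colorless waxy: (11 − 11.0625)² / 11.0625 = 0.0004
χ² = 0.1978 + 0.1442 + 0.1442 + 0.0004 = 0.4866 ≈ 0.487

0.487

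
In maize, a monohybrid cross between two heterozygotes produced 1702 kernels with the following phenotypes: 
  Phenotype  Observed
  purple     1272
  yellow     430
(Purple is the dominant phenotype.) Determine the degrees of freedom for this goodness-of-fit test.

For a monohybrid cross between heterozygotes with complete dominance, the expected phenotypic ratio is 3:1.
A goodness-of-fit test with 2 phenotype classes has df = 2 − 1 = 1.

1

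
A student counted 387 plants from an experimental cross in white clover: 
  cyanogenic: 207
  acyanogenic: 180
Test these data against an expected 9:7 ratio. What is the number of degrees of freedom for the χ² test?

A goodness-of-fit test with 2 phenotype classes has df = 2 − 1 = 1.

1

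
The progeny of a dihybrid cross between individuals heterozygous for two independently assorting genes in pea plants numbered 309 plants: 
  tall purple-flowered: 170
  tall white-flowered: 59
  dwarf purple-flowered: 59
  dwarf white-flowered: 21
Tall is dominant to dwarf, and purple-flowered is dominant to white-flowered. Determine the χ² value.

0.270

A dihybrid F₂ with independent assortment and complete dominance at both loci gives a 9:3:3:1 phenotypic ratio.
Under the 9:3:3:1 hypothesis (Σ ratio = 16, N = 309):
  tall purple-flowered: 309 × 9/16 = 173.8125
  tall white-flowered: 309 × 3/16 = 57.9375
  dwarf purple-flowered: 309 × 3/16 = 57.9375
  dwarf white-flowered: 309 × 1/16 = 19.3125
χ² = Σ (O − E)² / E
  tall purple-flowered: (170 − 173.8125)² / 173.8125 = 0.0836
  tall white-flowered: (59 − 57.9375)² / 57.9375 = 0.0195
  dwarf purple-flowered: (59 − 57.9375)² / 57.9375 = 0.0195
  dwarf white-flowered: (21 − 19.3125)² / 19.3125 = 0.1475
χ² = 0.0836 + 0.0195 + 0.0195 + 0.1475 = 0.2701 ≈ 0.270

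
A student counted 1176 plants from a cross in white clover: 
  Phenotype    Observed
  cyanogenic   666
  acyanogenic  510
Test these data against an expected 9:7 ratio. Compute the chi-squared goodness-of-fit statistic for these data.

Total ratio parts = 16. Expected numbers out of 1176:
  cyanogenic: 1176 × 9/16 = 661.5
  acyanogenic: 1176 × 7/16 = 514.5
χ² = Σ (O − E)² / E
  cyanogenic: (666 − 661.5)² / 661.5 = 0.0306
  acyanogenic: (510 − 514.5)² / 514.5 = 0.0394
χ² = 0.0306 + 0.0394 = 0.070

0.070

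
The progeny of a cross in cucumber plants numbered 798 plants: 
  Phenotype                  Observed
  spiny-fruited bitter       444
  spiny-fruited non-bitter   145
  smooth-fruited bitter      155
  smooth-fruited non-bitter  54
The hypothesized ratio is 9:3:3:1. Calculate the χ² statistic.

0.730

The 9:3:3:1 ratio has 16 parts, so with N = 798 the expected counts are:
  spiny-fruited bitter: 798 × 9/16 = 448.875
  spiny-fruited non-bitter: 798 × 3/16 = 149.625
  smooth-fruited bitter: 798 × 3/16 = 149.625
  smooth-fruited non-bitter: 798 × 1/16 = 49.875
χ² = Σ (O − E)² / E
  spiny-fruited bitter: (444 − 448.875)² / 448.875 = 0.0529
  spiny-fruited non-bitter: (145 − 149.625)² / 149.625 = 0.1430
  smooth-fruited bitter: (155 − 149.625)² / 149.625 = 0.1931
  smooth-fruited non-bitter: (54 − 49.875)² / 49.875 = 0.3412
χ² = 0.0529 + 0.1430 + 0.1931 + 0.3412 = 0.7302 ≈ 0.730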